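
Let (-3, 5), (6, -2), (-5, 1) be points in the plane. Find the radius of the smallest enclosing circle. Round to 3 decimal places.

5.814

Call the three points A, B, C in the order given.
Side lengths²: AB² = 130, AC² = 20, BC² = 130.
Since BC² = 130 < 130 + 20 = 150, the triangle is acute, so the smallest enclosing circle is the circumcircle.
Circumcentre = (0.8, 0.6), r² = 33.8.
r = √(33.8) ≈ 5.814.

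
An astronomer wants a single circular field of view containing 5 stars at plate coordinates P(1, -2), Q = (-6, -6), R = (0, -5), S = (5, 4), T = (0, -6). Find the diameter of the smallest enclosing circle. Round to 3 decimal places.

The minimum enclosing circle of a finite set is fixed by two of the points (as a diameter) or three (as a circumcircle).
The farthest pair is Q–S with squared distance 221. The circle on this segment as diameter has centre (-0.5, -1) and r² = 221/4 = 55.25.
Check P: distance² to centre = 3.25 ≤ 55.25, so it lies inside.
All remaining points lie in this disk, and no smaller disk contains both endpoints, so this is the minimum enclosing circle.
Diameter = 2r = 2√(55.25) ≈ 14.866.

14.866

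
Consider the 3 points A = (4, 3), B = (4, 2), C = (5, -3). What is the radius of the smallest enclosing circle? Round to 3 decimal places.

Side lengths²: AB² = 1, AC² = 37, BC² = 26.
Since AC² = 37 ≥ 26 + 1 = 27, the angle opposite AC is not acute, so the smallest enclosing circle has AC as diameter.
Centre = midpoint of AC = (4.5, 0), r² = 37/4 = 9.25.
r = √(9.25) ≈ 3.041.

3.041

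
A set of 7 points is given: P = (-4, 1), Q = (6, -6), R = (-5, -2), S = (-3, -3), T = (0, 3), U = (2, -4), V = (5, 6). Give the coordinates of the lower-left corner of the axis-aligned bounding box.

(-5, -6)

x-range [-5, 6], y-range [-6, 6].
The lower-left corner is (-5, -6).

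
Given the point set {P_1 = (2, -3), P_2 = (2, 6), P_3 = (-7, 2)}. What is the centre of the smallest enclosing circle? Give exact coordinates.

(-25/18, 1.5)

Side lengths²: P_1P_2² = 81, P_1P_3² = 106, P_2P_3² = 97.
Since P_1P_3² = 106 < 97 + 81 = 178, the triangle is acute, so the smallest enclosing circle is the circumcircle.
Circumcentre = (-25/18, 1.5), r² = 5141/162.
Centre = (-25/18, 1.5).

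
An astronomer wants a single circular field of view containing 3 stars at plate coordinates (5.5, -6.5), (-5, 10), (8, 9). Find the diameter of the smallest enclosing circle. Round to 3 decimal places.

19.625

Call the three points A, B, C in the order given.
Side lengths²: AB² = 382.5, AC² = 246.5, BC² = 170.
Since AB² = 382.5 < 246.5 + 170 = 416.5, the triangle is acute, so the smallest enclosing circle is the circumcircle.
Circumcentre = (0.9375, 2.1875), r² = 96.2890625.
Diameter = 2r = 2√(96.2890625) ≈ 19.625.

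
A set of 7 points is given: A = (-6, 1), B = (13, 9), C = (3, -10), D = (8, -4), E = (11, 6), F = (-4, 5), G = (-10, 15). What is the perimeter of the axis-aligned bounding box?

96

Width = max x − min x = 13 − (-10) = 23.
Height = max y − min y = 15 − (-10) = 25.
Perimeter = 2(23 + 25) = 96.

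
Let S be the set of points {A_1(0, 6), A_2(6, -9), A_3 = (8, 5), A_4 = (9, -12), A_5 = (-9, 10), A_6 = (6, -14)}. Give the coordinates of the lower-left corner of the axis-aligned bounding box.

x-range [-9, 9], y-range [-14, 10].
The lower-left corner is (-9, -14).

(-9, -14)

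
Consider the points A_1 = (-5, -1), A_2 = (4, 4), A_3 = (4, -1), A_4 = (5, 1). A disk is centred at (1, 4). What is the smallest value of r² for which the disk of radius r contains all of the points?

The required radius is the distance from (1, 4) to the farthest point.
Squared distances: 61, 9, 34, 25.
Maximum is 61, attained at A_1.

61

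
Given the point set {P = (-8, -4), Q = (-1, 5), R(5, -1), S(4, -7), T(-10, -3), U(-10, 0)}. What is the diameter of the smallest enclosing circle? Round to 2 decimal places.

15.75

The minimum enclosing circle of a finite set is fixed by two of the points (as a diameter) or three (as a circumcircle).
The minimum enclosing circle is determined by three boundary points: Q, S, U.
Their circumcentre is (-99/38, -103/38) with r² = 44785/722.
The farthest remaining point R is at distance² 43873/722 ≤ 44785/722.
Diameter = 2r = 2√(44785/722) ≈ 15.75.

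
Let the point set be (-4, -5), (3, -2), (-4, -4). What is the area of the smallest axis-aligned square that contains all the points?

49

The bounding box has width 7 and height 3.
An axis-aligned square enclosing the set must have side ≥ max(width, height).
So the minimum side is max(7, 3) = 7.
Area = 7² = 49.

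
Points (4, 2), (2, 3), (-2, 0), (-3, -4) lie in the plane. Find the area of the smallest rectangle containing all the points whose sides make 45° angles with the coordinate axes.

In coordinates u = x + y, v = x − y the rectangle is axis-aligned; the map (x,y)→(u,v) scales areas by 2.
u-values: 6, 5, -2, -7; range = 6 − (-7) = 13.
v-values: 2, -1, -2, 1; range = 2 − (-2) = 4.
Area = (13 × 4) / 2 = 26.

26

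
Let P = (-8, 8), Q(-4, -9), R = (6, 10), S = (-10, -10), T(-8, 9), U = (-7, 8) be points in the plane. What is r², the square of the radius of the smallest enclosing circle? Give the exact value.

164

The farthest pair is R–S with squared distance 656. The circle on this segment as diameter has centre (-2, 0) and r² = 656/4 = 164.
Check P: distance² to centre = 100 ≤ 164, so it lies inside.
All remaining points lie in this disk, and no smaller disk contains both endpoints, so this is the minimum enclosing circle.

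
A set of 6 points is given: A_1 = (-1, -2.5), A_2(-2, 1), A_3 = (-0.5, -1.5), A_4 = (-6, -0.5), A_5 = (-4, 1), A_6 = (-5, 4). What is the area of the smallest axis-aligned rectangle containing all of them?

x ranges over [-6, -0.5], width 5.5.
y ranges over [-2.5, 4], height 6.5.
Area = 5.5 × 6.5 = 35.75.

35.75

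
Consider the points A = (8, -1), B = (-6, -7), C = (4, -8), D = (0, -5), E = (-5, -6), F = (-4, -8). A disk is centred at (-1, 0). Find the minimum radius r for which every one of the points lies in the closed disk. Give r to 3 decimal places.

The required radius is the distance from (-1, 0) to the farthest point.
Squared distances: 82, 74, 89, 26, 52, 73.
Maximum is 89, attained at C.
r = √89 ≈ 9.434.

9.434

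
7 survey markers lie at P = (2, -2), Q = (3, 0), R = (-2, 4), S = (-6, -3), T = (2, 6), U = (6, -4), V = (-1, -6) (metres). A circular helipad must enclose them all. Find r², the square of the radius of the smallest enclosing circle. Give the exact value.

The minimum enclosing circle is determined by three boundary points: S, T, U.
Their circumcentre is (0.25, -0.5) with r² = 45.3125.
The farthest remaining point V is at distance² 31.8125 ≤ 45.3125.

45.3125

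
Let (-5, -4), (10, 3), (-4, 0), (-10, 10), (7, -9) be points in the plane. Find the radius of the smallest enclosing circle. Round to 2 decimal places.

A smallest enclosing disk is always determined by at most three of the input points on its boundary.
The farthest pair is (-10, 10)–(7, -9) with squared distance 650. The circle on this segment as diameter has centre (-1.5, 0.5) and r² = 650/4 = 162.5.
Check (-5, -4): distance² to centre = 32.5 ≤ 162.5, so it lies inside.
All remaining points lie in this disk, and no smaller disk contains both endpoints, so this is the minimum enclosing circle.
r = √(162.5) ≈ 12.75.

12.75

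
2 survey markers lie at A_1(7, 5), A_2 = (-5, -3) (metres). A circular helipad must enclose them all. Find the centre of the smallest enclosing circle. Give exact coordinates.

The smallest circle enclosing two points has them as diameter endpoints.
Centre = midpoint = (1, 1); r² = |A_1A_2|²/4 = 208/4 = 52.
Centre = (1, 1).

(1, 1)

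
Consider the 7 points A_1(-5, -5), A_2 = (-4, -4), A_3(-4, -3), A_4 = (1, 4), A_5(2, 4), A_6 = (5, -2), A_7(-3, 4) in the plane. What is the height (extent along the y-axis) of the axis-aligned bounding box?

max y = 4, min y = -5, so height = 9.

9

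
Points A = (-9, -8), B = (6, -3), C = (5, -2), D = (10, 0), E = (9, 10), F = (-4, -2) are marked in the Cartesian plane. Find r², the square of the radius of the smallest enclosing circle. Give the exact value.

A smallest enclosing disk is always determined by at most three of the input points on its boundary.
The farthest pair is A–E with squared distance 648. The circle on this segment as diameter has centre (0, 1) and r² = 648/4 = 162.
Check B: distance² to centre = 52 ≤ 162, so it lies inside.
All remaining points lie in this disk, and no smaller disk contains both endpoints, so this is the minimum enclosing circle.

162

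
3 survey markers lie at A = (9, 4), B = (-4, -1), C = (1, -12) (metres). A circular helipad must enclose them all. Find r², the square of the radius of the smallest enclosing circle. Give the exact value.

Side lengths²: AB² = 194, AC² = 320, BC² = 146.
Since AC² = 320 < 194 + 146 = 340, the triangle is acute, so the smallest enclosing circle is the circumcircle.
Circumcentre = (95/21, -79/21), r² = 35405/441.

35405/441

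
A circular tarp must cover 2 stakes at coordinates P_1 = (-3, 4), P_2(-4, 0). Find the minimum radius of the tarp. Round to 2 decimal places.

2.06

The smallest circle enclosing two points has them as diameter endpoints.
Centre = midpoint = (-3.5, 2); r² = |P_1P_2|²/4 = 17/4 = 4.25.
r = √(4.25) ≈ 2.06.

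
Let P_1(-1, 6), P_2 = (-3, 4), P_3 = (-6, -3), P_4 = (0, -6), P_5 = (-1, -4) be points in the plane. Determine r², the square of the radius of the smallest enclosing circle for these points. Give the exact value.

38425/1058

By Welzl's lemma the MEC is supported by two points (diametrically opposite) or three points (on a circumcircle).
The minimum enclosing circle is determined by three boundary points: P_1, P_3, P_4.
Their circumcentre is (-35/46, -1/46) with r² = 38425/1058.
The farthest remaining point P_2 is at distance² 22417/1058 ≤ 38425/1058.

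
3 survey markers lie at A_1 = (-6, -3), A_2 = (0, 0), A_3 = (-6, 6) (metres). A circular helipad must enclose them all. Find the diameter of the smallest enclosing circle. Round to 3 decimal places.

Side lengths²: A_1A_2² = 45, A_1A_3² = 81, A_2A_3² = 72.
Since A_1A_3² = 81 < 72 + 45 = 117, the triangle is acute, so the smallest enclosing circle is the circumcircle.
Circumcentre = (-4.5, 1.5), r² = 22.5.
Diameter = 2r = 2√(22.5) ≈ 9.487.

9.487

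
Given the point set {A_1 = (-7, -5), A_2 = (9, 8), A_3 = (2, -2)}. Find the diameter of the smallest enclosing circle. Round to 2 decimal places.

20.62

Side lengths²: A_1A_2² = 425, A_1A_3² = 90, A_2A_3² = 149.
Since A_1A_2² = 425 ≥ 149 + 90 = 239, the angle opposite A_1A_2 is not acute, so the smallest enclosing circle has A_1A_2 as diameter.
Centre = midpoint of A_1A_2 = (1, 1.5), r² = 425/4 = 106.25.
Diameter = 2r = 2√(106.25) ≈ 20.62.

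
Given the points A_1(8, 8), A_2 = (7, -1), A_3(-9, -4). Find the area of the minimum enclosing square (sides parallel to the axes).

The bounding box has width 17 and height 12.
An axis-aligned square enclosing the set must have side ≥ max(width, height).
So the minimum side is max(17, 12) = 17.
Area = 17² = 289.

289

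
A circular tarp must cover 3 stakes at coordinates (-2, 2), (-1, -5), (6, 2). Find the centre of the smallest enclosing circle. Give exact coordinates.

(2, -1)

Call the three points A, B, C in the order given.
Side lengths²: AB² = 50, AC² = 64, BC² = 98.
Since BC² = 98 < 64 + 50 = 114, the triangle is acute, so the smallest enclosing circle is the circumcircle.
Circumcentre = (2, -1), r² = 25.
Centre = (2, -1).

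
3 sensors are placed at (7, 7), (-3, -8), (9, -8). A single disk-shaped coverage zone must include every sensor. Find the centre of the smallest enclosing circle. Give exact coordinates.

(3, -7/6)

Call the three points A, B, C in the order given.
Side lengths²: AB² = 325, AC² = 229, BC² = 144.
Since AB² = 325 < 229 + 144 = 373, the triangle is acute, so the smallest enclosing circle is the circumcircle.
Circumcentre = (3, -7/6), r² = 2977/36.
Centre = (3, -7/6).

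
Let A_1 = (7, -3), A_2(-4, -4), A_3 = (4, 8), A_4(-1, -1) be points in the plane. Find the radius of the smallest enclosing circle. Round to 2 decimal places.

By Welzl's lemma the MEC is supported by two points (diametrically opposite) or three points (on a circumcircle).
The minimum enclosing circle is determined by three boundary points: A_1, A_2, A_3.
Their circumcentre is (33/31, 40/31) with r² = 51545/961.
The farthest remaining point A_4 is at distance² 9137/961 ≤ 51545/961.
r = √(51545/961) ≈ 7.32.

7.32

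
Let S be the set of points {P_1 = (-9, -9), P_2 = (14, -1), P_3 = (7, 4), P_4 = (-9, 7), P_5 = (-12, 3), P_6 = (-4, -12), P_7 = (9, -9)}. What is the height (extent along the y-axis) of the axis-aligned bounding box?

max y = 7, min y = -12, so height = 19.

19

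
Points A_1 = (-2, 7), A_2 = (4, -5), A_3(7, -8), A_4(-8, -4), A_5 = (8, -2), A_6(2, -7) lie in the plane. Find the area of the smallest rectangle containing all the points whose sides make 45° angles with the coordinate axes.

In coordinates u = x + y, v = x − y the rectangle is axis-aligned; the map (x,y)→(u,v) scales areas by 2.
u-values: 5, -1, -1, -12, 6, -5; range = 6 − (-12) = 18.
v-values: -9, 9, 15, -4, 10, 9; range = 15 − (-9) = 24.
Area = (18 × 24) / 2 = 216.

216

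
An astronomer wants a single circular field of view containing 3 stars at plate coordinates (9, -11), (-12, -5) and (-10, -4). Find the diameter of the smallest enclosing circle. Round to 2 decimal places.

Call the three points A, B, C in the order given.
Side lengths²: AB² = 477, AC² = 410, BC² = 5.
Since AB² = 477 ≥ 410 + 5 = 415, the angle opposite AB is not acute, so the smallest enclosing circle has AB as diameter.
Centre = midpoint of AB = (-1.5, -8), r² = 477/4 = 119.25.
Diameter = 2r = 2√(119.25) ≈ 21.84.

21.84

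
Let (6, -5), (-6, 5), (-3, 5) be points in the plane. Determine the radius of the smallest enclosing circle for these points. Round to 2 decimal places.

7.81

Call the three points A, B, C in the order given.
Side lengths²: AB² = 244, AC² = 181, BC² = 9.
Since AB² = 244 ≥ 181 + 9 = 190, the angle opposite AB is not acute, so the smallest enclosing circle has AB as diameter.
Centre = midpoint of AB = (0, 0), r² = 244/4 = 61.
r = √61 ≈ 7.81.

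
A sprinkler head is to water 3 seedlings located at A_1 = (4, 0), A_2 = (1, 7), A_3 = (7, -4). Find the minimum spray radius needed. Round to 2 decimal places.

Side lengths²: A_1A_2² = 58, A_1A_3² = 25, A_2A_3² = 157.
Since A_2A_3² = 157 ≥ 58 + 25 = 83, the angle opposite A_2A_3 is not acute, so the smallest enclosing circle has A_2A_3 as diameter.
Centre = midpoint of A_2A_3 = (4, 1.5), r² = 157/4 = 39.25.
r = √(39.25) ≈ 6.26.

6.26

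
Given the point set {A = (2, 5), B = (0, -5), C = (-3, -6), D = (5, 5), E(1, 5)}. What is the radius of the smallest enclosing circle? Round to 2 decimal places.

The minimum enclosing circle of a finite set is fixed by two of the points (as a diameter) or three (as a circumcircle).
The farthest pair is C–D with squared distance 185. The circle on this segment as diameter has centre (1, -0.5) and r² = 185/4 = 46.25.
Check A: distance² to centre = 31.25 ≤ 46.25, so it lies inside.
All remaining points lie in this disk, and no smaller disk contains both endpoints, so this is the minimum enclosing circle.
r = √(46.25) ≈ 6.80.

6.80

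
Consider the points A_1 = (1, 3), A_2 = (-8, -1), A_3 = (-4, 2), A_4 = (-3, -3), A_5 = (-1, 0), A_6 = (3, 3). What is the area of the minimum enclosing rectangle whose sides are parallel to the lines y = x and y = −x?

52.5

In coordinates u = x + y, v = x − y the rectangle is axis-aligned; the map (x,y)→(u,v) scales areas by 2.
u-values: 4, -9, -2, -6, -1, 6; range = 6 − (-9) = 15.
v-values: -2, -7, -6, 0, -1, 0; range = 0 − (-7) = 7.
Area = (15 × 7) / 2 = 52.5.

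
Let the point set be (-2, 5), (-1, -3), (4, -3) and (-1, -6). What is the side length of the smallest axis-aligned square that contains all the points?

11

The bounding box has width 6 and height 11.
An axis-aligned square enclosing the set must have side ≥ max(width, height).
So the minimum side is max(6, 11) = 11.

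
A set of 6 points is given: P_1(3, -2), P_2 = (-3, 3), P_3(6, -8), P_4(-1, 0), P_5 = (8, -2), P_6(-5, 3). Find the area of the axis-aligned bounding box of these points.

x ranges over [-5, 8], width 13.
y ranges over [-8, 3], height 11.
Area = 13 × 11 = 143.

143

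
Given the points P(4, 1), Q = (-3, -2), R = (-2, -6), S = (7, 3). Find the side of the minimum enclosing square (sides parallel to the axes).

10

The bounding box has width 10 and height 9.
An axis-aligned square enclosing the set must have side ≥ max(width, height).
So the minimum side is max(10, 9) = 10.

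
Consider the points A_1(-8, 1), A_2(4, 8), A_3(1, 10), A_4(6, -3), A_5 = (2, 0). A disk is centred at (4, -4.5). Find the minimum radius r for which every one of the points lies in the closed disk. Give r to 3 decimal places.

14.807

The required radius is the distance from (4, -4.5) to the farthest point.
Squared distances: 174.25, 156.25, 219.25, 6.25, 24.25.
Maximum is 219.25, attained at A_3.
r = √(219.25) ≈ 14.807.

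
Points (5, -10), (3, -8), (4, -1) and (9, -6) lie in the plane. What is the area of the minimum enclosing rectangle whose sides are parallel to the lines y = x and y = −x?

40

In coordinates u = x + y, v = x − y the rectangle is axis-aligned; the map (x,y)→(u,v) scales areas by 2.
u-values: -5, -5, 3, 3; range = 3 − (-5) = 8.
v-values: 15, 11, 5, 15; range = 15 − 5 = 10.
Area = (8 × 10) / 2 = 40.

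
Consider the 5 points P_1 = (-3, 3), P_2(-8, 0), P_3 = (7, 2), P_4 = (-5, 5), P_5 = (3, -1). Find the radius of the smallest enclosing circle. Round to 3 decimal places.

7.566

The farthest pair is P_2–P_3 with squared distance 229. The circle on this segment as diameter has centre (-0.5, 1) and r² = 229/4 = 57.25.
Check P_1: distance² to centre = 10.25 ≤ 57.25, so it lies inside.
All remaining points lie in this disk, and no smaller disk contains both endpoints, so this is the minimum enclosing circle.
r = √(57.25) ≈ 7.566.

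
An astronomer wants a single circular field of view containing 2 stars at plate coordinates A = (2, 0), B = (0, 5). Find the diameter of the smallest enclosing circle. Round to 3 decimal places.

5.385

The smallest circle enclosing two points has them as diameter endpoints.
Centre = midpoint = (1, 2.5); r² = |AB|²/4 = 29/4 = 7.25.
Diameter = 2r = 2√(7.25) ≈ 5.385.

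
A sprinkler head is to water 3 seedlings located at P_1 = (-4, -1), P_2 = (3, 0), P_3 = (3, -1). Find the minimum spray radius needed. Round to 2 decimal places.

Side lengths²: P_1P_2² = 50, P_1P_3² = 49, P_2P_3² = 1.
Since P_1P_2² = 50 ≥ 49 + 1 = 50, the angle opposite P_1P_2 is not acute, so the smallest enclosing circle has P_1P_2 as diameter.
Centre = midpoint of P_1P_2 = (-0.5, -0.5), r² = 50/4 = 12.5.
r = √(12.5) ≈ 3.54.

3.54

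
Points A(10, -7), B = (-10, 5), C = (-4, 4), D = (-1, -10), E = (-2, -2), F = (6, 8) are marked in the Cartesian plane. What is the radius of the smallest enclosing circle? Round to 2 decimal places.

By Welzl's lemma the MEC is supported by two points (diametrically opposite) or three points (on a circumcircle).
The farthest pair is A–B with squared distance 544. The circle on this segment as diameter has centre (0, -1) and r² = 544/4 = 136.
Check C: distance² to centre = 41 ≤ 136, so it lies inside.
All remaining points lie in this disk, and no smaller disk contains both endpoints, so this is the minimum enclosing circle.
r = √136 ≈ 11.66.

11.66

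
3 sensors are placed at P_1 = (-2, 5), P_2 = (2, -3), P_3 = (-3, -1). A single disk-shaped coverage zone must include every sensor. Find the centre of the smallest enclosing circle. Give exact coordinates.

Side lengths²: P_1P_2² = 80, P_1P_3² = 37, P_2P_3² = 29.
Since P_1P_2² = 80 ≥ 37 + 29 = 66, the angle opposite P_1P_2 is not acute, so the smallest enclosing circle has P_1P_2 as diameter.
Centre = midpoint of P_1P_2 = (0, 1), r² = 80/4 = 20.
Centre = (0, 1).

(0, 1)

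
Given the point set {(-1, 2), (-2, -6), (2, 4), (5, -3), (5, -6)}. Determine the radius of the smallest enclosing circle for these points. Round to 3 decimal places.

The minimum enclosing circle of a finite set is fixed by two of the points (as a diameter) or three (as a circumcircle).
The minimum enclosing circle is determined by three boundary points: (-2, -6), (2, 4), (5, -6).
Their circumcentre is (1.5, -1.6) with r² = 31.61.
The farthest remaining point (-1, 2) is at distance² 19.21 ≤ 31.61.
r = √(31.61) ≈ 5.622.

5.622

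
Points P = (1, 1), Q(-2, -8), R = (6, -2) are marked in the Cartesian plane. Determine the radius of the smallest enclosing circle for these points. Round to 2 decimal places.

Side lengths²: PQ² = 90, PR² = 34, QR² = 100.
Since QR² = 100 < 90 + 34 = 124, the triangle is acute, so the smallest enclosing circle is the circumcircle.
Circumcentre = (4/3, -37/9), r² = 2125/81.
r = √(2125/81) ≈ 5.12.

5.12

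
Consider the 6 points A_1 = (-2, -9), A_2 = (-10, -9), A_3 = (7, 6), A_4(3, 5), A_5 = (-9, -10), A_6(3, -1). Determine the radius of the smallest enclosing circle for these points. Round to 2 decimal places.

The minimum enclosing circle of a finite set is fixed by two of the points (as a diameter) or three (as a circumcircle).
The farthest pair is A_2–A_3 with squared distance 514. The circle on this segment as diameter has centre (-1.5, -1.5) and r² = 514/4 = 128.5.
Check A_1: distance² to centre = 56.5 ≤ 128.5, so it lies inside.
All remaining points lie in this disk, and no smaller disk contains both endpoints, so this is the minimum enclosing circle.
r = √(128.5) ≈ 11.34.

11.34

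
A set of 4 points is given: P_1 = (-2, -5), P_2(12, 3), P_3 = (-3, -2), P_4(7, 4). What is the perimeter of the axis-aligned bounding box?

Width = max x − min x = 12 − (-3) = 15.
Height = max y − min y = 4 − (-5) = 9.
Perimeter = 2(15 + 9) = 48.

48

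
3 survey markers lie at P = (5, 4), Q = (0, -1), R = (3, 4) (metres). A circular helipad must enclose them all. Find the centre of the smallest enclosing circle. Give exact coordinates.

(2.5, 1.5)

Side lengths²: PQ² = 50, PR² = 4, QR² = 34.
Since PQ² = 50 ≥ 34 + 4 = 38, the angle opposite PQ is not acute, so the smallest enclosing circle has PQ as diameter.
Centre = midpoint of PQ = (2.5, 1.5), r² = 50/4 = 12.5.
Centre = (2.5, 1.5).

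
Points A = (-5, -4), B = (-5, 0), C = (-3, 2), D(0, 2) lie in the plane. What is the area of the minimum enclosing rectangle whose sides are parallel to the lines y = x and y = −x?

22

In coordinates u = x + y, v = x − y the rectangle is axis-aligned; the map (x,y)→(u,v) scales areas by 2.
u-values: -9, -5, -1, 2; range = 2 − (-9) = 11.
v-values: -1, -5, -5, -2; range = -1 − (-5) = 4.
Area = (11 × 4) / 2 = 22.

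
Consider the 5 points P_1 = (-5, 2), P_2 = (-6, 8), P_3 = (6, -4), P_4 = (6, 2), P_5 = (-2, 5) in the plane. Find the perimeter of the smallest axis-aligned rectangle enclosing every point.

Width = max x − min x = 6 − (-6) = 12.
Height = max y − min y = 8 − (-4) = 12.
Perimeter = 2(12 + 12) = 48.

48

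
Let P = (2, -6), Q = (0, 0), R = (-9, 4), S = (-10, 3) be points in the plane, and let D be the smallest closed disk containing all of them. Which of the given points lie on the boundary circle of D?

P, S

The farthest pair is P–S with squared distance 225. The circle on this segment as diameter has centre (-4, -1.5) and r² = 225/4 = 56.25.
Check Q: distance² to centre = 18.25 ≤ 56.25, so it lies inside.
All remaining points lie in this disk, and no smaller disk contains both endpoints, so this is the minimum enclosing circle.
The points at distance exactly r from the centre are P, S — 2 points.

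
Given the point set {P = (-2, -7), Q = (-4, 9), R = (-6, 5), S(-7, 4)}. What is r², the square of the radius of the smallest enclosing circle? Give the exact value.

By Welzl's lemma the MEC is supported by two points (diametrically opposite) or three points (on a circumcircle).
The farthest pair is P–Q with squared distance 260. The circle on this segment as diameter has centre (-3, 1) and r² = 260/4 = 65.
Check R: distance² to centre = 25 ≤ 65, so it lies inside.
All remaining points lie in this disk, and no smaller disk contains both endpoints, so this is the minimum enclosing circle.

65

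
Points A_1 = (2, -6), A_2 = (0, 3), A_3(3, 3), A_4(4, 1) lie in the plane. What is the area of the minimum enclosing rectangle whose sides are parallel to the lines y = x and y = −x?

55

In coordinates u = x + y, v = x − y the rectangle is axis-aligned; the map (x,y)→(u,v) scales areas by 2.
u-values: -4, 3, 6, 5; range = 6 − (-4) = 10.
v-values: 8, -3, 0, 3; range = 8 − (-3) = 11.
Area = (10 × 11) / 2 = 55.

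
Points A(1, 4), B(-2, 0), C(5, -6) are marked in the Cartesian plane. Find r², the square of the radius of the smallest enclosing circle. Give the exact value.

Side lengths²: AB² = 25, AC² = 116, BC² = 85.
Since AC² = 116 ≥ 85 + 25 = 110, the angle opposite AC is not acute, so the smallest enclosing circle has AC as diameter.
Centre = midpoint of AC = (3, -1), r² = 116/4 = 29.

29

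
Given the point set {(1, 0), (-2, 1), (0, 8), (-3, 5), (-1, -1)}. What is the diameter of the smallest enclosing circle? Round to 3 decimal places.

9.055

By Welzl's lemma the MEC is supported by two points (diametrically opposite) or three points (on a circumcircle).
The farthest pair is (0, 8)–(-1, -1) with squared distance 82. The circle on this segment as diameter has centre (-0.5, 3.5) and r² = 82/4 = 20.5.
Check (1, 0): distance² to centre = 14.5 ≤ 20.5, so it lies inside.
All remaining points lie in this disk, and no smaller disk contains both endpoints, so this is the minimum enclosing circle.
Diameter = 2r = 2√(20.5) ≈ 9.055.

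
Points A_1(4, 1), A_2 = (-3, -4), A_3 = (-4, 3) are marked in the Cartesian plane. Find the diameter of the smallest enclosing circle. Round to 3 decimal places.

9.289

Side lengths²: A_1A_2² = 74, A_1A_3² = 68, A_2A_3² = 50.
Since A_1A_2² = 74 < 68 + 50 = 118, the triangle is acute, so the smallest enclosing circle is the circumcircle.
Circumcentre = (-14/27, -2/27), r² = 15725/729.
Diameter = 2r = 2√(15725/729) ≈ 9.289.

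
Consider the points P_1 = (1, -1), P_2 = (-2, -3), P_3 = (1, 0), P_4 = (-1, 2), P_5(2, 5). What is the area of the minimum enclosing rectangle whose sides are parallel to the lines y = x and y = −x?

In coordinates u = x + y, v = x − y the rectangle is axis-aligned; the map (x,y)→(u,v) scales areas by 2.
u-values: 0, -5, 1, 1, 7; range = 7 − (-5) = 12.
v-values: 2, 1, 1, -3, -3; range = 2 − (-3) = 5.
Area = (12 × 5) / 2 = 30.

30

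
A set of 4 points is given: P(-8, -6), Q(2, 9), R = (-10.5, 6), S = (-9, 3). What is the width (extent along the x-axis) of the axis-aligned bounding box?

max x = 2, min x = -10.5, so width = 12.5.

12.5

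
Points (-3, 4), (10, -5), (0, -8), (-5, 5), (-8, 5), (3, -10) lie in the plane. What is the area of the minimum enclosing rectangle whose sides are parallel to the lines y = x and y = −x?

182

In coordinates u = x + y, v = x − y the rectangle is axis-aligned; the map (x,y)→(u,v) scales areas by 2.
u-values: 1, 5, -8, 0, -3, -7; range = 5 − (-8) = 13.
v-values: -7, 15, 8, -10, -13, 13; range = 15 − (-13) = 28.
Area = (13 × 28) / 2 = 182.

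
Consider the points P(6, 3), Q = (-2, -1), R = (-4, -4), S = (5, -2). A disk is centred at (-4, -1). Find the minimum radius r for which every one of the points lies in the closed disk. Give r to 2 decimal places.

10.77

The required radius is the distance from (-4, -1) to the farthest point.
Squared distances: 116, 4, 9, 82.
Maximum is 116, attained at P.
r = √116 ≈ 10.77.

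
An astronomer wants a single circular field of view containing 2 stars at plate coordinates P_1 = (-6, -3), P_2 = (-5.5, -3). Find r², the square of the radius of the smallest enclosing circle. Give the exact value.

The smallest circle enclosing two points has them as diameter endpoints.
Centre = midpoint = (-5.75, -3); r² = |P_1P_2|²/4 = 0.25/4 = 0.0625.

0.0625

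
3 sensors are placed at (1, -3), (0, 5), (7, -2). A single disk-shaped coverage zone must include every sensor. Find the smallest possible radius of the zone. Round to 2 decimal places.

Call the three points A, B, C in the order given.
Side lengths²: AB² = 65, AC² = 37, BC² = 98.
Since BC² = 98 < 65 + 37 = 102, the triangle is acute, so the smallest enclosing circle is the circumcircle.
Circumcentre = (47/14, 19/14), r² = 2405/98.
r = √(2405/98) ≈ 4.95.

4.95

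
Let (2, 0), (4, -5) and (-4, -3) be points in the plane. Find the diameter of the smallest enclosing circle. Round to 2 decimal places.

8.27

Call the three points A, B, C in the order given.
Side lengths²: AB² = 29, AC² = 45, BC² = 68.
Since BC² = 68 < 45 + 29 = 74, the triangle is acute, so the smallest enclosing circle is the circumcircle.
Circumcentre = (1/12, -11/3), r² = 2465/144.
Diameter = 2r = 2√(2465/144) ≈ 8.27.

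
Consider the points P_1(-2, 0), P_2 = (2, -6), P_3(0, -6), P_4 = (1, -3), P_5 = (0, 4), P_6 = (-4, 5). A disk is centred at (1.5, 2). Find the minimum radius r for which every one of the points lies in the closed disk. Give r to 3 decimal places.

The required radius is the distance from (1.5, 2) to the farthest point.
Squared distances: 16.25, 64.25, 66.25, 25.25, 6.25, 39.25.
Maximum is 66.25, attained at P_3.
r = √(66.25) ≈ 8.139.

8.139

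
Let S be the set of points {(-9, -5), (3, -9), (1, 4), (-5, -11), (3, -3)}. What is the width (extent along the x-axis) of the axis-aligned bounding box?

12

max x = 3, min x = -9, so width = 12.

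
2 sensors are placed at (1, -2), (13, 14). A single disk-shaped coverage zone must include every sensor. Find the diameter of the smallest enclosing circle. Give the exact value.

The smallest circle enclosing two points has them as diameter endpoints.
Centre = midpoint = (7, 6); r² = |(1, -2)−(13, 14)|²/4 = 400/4 = 100.
Diameter = 2r = 2√100 = 20.

20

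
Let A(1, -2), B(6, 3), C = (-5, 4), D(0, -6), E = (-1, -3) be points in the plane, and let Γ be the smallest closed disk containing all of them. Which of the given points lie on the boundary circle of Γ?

A smallest enclosing disk is always determined by at most three of the input points on its boundary.
The minimum enclosing circle is determined by three boundary points: B, C, D.
Their circumcentre is (3/14, 5/14) with r² = 3965/98.
The farthest remaining point E is at distance² 1249/98 ≤ 3965/98.
The points at distance exactly r from the centre are B, C, D — 3 points.

B, C, D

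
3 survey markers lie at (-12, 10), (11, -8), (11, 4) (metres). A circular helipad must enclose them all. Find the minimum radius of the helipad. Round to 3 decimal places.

Call the three points A, B, C in the order given.
Side lengths²: AB² = 853, AC² = 565, BC² = 144.
Since AB² = 853 ≥ 565 + 144 = 709, the angle opposite AB is not acute, so the smallest enclosing circle has AB as diameter.
Centre = midpoint of AB = (-0.5, 1), r² = 853/4 = 213.25.
r = √(213.25) ≈ 14.603.

14.603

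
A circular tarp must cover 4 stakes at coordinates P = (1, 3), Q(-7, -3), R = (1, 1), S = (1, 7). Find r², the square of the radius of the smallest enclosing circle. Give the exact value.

A smallest enclosing disk is always determined by at most three of the input points on its boundary.
The farthest pair is Q–S with squared distance 164. The circle on this segment as diameter has centre (-3, 2) and r² = 164/4 = 41.
Check P: distance² to centre = 17 ≤ 41, so it lies inside.
All remaining points lie in this disk, and no smaller disk contains both endpoints, so this is the minimum enclosing circle.

41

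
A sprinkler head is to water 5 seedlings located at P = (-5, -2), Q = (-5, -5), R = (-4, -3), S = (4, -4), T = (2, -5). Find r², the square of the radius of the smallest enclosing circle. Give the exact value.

3485/162

The minimum enclosing circle of a finite set is fixed by two of the points (as a diameter) or three (as a circumcircle).
The minimum enclosing circle is determined by three boundary points: P, Q, S.
Their circumcentre is (-11/18, -3.5) with r² = 3485/162.
The farthest remaining point R is at distance² 1901/162 ≤ 3485/162.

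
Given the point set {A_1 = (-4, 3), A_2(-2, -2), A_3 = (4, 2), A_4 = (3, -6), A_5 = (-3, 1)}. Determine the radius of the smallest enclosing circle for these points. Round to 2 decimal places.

A smallest enclosing disk is always determined by at most three of the input points on its boundary.
The farthest pair is A_1–A_4 with squared distance 130. The circle on this segment as diameter has centre (-0.5, -1.5) and r² = 130/4 = 32.5.
Check A_2: distance² to centre = 2.5 ≤ 32.5, so it lies inside.
All remaining points lie in this disk, and no smaller disk contains both endpoints, so this is the minimum enclosing circle.
r = √(32.5) ≈ 5.70.

5.70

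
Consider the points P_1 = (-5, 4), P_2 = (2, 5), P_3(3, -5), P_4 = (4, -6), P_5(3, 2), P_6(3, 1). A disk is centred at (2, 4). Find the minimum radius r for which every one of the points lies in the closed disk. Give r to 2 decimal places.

The required radius is the distance from (2, 4) to the farthest point.
Squared distances: 49, 1, 82, 104, 5, 10.
Maximum is 104, attained at P_4.
r = √104 ≈ 10.20.

10.20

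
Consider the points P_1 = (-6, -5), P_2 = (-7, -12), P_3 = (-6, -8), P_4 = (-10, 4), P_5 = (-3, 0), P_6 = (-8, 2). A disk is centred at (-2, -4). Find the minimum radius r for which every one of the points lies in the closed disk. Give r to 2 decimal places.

11.31

The required radius is the distance from (-2, -4) to the farthest point.
Squared distances: 17, 89, 32, 128, 17, 72.
Maximum is 128, attained at P_4.
r = √128 ≈ 11.31.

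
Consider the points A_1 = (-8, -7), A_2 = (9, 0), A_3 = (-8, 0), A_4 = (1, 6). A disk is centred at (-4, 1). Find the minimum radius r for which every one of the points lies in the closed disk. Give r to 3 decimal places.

The required radius is the distance from (-4, 1) to the farthest point.
Squared distances: 80, 170, 17, 50.
Maximum is 170, attained at A_2.
r = √170 ≈ 13.038.

13.038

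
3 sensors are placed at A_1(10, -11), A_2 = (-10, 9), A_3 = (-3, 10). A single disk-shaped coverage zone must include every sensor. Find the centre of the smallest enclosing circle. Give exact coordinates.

(0, -1)

Side lengths²: A_1A_2² = 800, A_1A_3² = 610, A_2A_3² = 50.
Since A_1A_2² = 800 ≥ 610 + 50 = 660, the angle opposite A_1A_2 is not acute, so the smallest enclosing circle has A_1A_2 as diameter.
Centre = midpoint of A_1A_2 = (0, -1), r² = 800/4 = 200.
Centre = (0, -1).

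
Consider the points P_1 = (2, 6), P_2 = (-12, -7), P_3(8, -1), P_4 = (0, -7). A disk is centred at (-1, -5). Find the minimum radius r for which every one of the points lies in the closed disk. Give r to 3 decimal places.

11.402

The required radius is the distance from (-1, -5) to the farthest point.
Squared distances: 130, 125, 97, 5.
Maximum is 130, attained at P_1.
r = √130 ≈ 11.402.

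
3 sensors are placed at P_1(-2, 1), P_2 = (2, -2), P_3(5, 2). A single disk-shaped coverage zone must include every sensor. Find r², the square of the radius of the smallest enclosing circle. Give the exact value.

Side lengths²: P_1P_2² = 25, P_1P_3² = 50, P_2P_3² = 25.
Since P_1P_3² = 50 ≥ 25 + 25 = 50, the angle opposite P_1P_3 is not acute, so the smallest enclosing circle has P_1P_3 as diameter.
Centre = midpoint of P_1P_3 = (1.5, 1.5), r² = 50/4 = 12.5.

12.5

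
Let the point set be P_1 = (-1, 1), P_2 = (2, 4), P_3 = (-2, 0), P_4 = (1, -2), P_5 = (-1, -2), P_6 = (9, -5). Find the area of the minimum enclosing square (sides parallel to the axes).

The bounding box has width 11 and height 9.
An axis-aligned square enclosing the set must have side ≥ max(width, height).
So the minimum side is max(11, 9) = 11.
Area = 11² = 121.

121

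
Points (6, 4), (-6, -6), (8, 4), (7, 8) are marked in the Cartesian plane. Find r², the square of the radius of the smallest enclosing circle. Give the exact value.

By Welzl's lemma the MEC is supported by two points (diametrically opposite) or three points (on a circumcircle).
The farthest pair is (-6, -6)–(7, 8) with squared distance 365. The circle on this segment as diameter has centre (0.5, 1) and r² = 365/4 = 91.25.
Check (6, 4): distance² to centre = 39.25 ≤ 91.25, so it lies inside.
All remaining points lie in this disk, and no smaller disk contains both endpoints, so this is the minimum enclosing circle.

91.25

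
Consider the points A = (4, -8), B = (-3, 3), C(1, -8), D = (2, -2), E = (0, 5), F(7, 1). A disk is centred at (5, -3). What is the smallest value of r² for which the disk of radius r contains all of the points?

100

The required radius is the distance from (5, -3) to the farthest point.
Squared distances: 26, 100, 41, 10, 89, 20.
Maximum is 100, attained at B.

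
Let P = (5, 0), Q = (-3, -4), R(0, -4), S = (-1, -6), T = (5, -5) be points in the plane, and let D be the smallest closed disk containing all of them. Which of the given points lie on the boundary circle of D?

P, Q, T

By Welzl's lemma the MEC is supported by two points (diametrically opposite) or three points (on a circumcircle).
The minimum enclosing circle is determined by three boundary points: P, Q, T.
Their circumcentre is (1.25, -2.5) with r² = 20.3125.
The farthest remaining point S is at distance² 17.3125 ≤ 20.3125.
The points at distance exactly r from the centre are P, Q, T — 3 points.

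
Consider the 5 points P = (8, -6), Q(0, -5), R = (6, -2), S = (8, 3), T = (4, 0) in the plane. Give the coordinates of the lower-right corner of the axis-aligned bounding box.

x-range [0, 8], y-range [-6, 3].
The lower-right corner is (8, -6).

(8, -6)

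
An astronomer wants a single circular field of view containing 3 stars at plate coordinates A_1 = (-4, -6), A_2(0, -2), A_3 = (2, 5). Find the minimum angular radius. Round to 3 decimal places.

6.265

Side lengths²: A_1A_2² = 32, A_1A_3² = 157, A_2A_3² = 53.
Since A_1A_3² = 157 ≥ 53 + 32 = 85, the angle opposite A_1A_3 is not acute, so the smallest enclosing circle has A_1A_3 as diameter.
Centre = midpoint of A_1A_3 = (-1, -0.5), r² = 157/4 = 39.25.
r = √(39.25) ≈ 6.265.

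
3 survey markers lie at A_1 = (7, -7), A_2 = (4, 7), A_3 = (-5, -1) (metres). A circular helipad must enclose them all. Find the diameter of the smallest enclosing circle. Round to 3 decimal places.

15.421

Side lengths²: A_1A_2² = 205, A_1A_3² = 180, A_2A_3² = 145.
Since A_1A_2² = 205 < 180 + 145 = 325, the triangle is acute, so the smallest enclosing circle is the circumcircle.
Circumcentre = (2.7, -0.6), r² = 59.45.
Diameter = 2r = 2√(59.45) ≈ 15.421.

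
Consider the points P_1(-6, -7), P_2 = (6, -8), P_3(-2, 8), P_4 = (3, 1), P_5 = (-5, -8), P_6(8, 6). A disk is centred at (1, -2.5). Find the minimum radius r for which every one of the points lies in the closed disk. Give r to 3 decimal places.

The required radius is the distance from (1, -2.5) to the farthest point.
Squared distances: 69.25, 55.25, 119.25, 16.25, 66.25, 121.25.
Maximum is 121.25, attained at P_6.
r = √(121.25) ≈ 11.011.

11.011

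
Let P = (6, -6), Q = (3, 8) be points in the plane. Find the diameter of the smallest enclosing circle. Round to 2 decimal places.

14.32

The smallest circle enclosing two points has them as diameter endpoints.
Centre = midpoint = (4.5, 1); r² = |PQ|²/4 = 205/4 = 51.25.
Diameter = 2r = 2√(51.25) ≈ 14.32.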